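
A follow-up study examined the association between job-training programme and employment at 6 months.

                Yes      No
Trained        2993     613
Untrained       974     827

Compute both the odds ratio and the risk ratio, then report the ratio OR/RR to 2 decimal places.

2.70

Cells: a = 2993, b = 613, c = 974, d = 827.
OR = (2993·827)/(613·974) = 2475211/597062 = 4.14565
Risk in exposed = 2993/3606 = 0.83001; risk in unexposed = 974/1801 = 0.54081; RR = 1.53474
OR/RR = 4.14565 / 1.53474 = 2.70120
The outcome is not rare, so the OR lies further from 1 than the RR.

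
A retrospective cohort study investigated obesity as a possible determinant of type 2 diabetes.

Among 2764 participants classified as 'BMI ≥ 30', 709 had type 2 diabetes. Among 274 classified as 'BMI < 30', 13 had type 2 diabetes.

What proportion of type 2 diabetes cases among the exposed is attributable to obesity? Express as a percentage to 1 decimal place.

81.5

From the description: a = 709, b = 2055, c = 13, d = 261.
Risk in exposed = 709/2764 = 0.25651; risk in unexposed = 13/274 = 0.04745.
RR = 0.25651/0.04745 = 5.40649
AR% = (RR − 1)/RR × 100 = (5.40649 − 1)/5.40649 × 100 = 81.5037%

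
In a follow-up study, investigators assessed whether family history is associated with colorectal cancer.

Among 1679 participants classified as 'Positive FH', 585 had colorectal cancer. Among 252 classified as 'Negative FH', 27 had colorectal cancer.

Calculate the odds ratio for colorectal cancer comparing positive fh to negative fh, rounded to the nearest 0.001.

From the description: a = 585, b = 1094, c = 27, d = 225.
OR = (a·d)/(b·c) = (585 × 225) / (1094 × 27) = 131625 / 29538 = 4.45612
The odds of colorectal cancer are about 4.46 times as high in the positive fh group.

4.456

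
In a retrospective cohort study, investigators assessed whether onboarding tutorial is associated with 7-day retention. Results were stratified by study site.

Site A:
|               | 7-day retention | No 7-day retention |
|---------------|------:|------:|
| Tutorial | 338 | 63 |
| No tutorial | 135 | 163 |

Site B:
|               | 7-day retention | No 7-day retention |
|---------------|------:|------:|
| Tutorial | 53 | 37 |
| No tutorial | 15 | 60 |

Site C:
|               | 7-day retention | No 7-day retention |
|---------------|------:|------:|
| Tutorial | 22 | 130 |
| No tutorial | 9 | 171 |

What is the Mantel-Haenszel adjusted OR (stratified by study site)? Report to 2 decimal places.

OR_MH = Σ(aᵢdᵢ/nᵢ) / Σ(bᵢcᵢ/nᵢ), where nᵢ is the stratum total.
Stratum 1 (Site A): n = 699; a·d/n = 338·163/699 = 78.8183; b·c/n = 63·135/699 = 12.1674
Stratum 2 (Site B): n = 165; a·d/n = 53·60/165 = 19.2727; b·c/n = 37·15/165 = 3.3636
Stratum 3 (Site C): n = 332; a·d/n = 22·171/332 = 11.3313; b·c/n = 130·9/332 = 3.5241
OR_MH = (78.8183 + 19.2727 + 11.3313) / (12.1674 + 3.3636 + 3.5241) = 109.4224 / 19.0551 = 5.74241

5.74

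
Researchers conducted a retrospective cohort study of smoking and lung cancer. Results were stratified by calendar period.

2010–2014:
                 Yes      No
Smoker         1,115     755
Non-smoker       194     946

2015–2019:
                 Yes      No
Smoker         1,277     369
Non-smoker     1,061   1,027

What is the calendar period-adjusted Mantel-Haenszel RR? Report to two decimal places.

RR_MH = Σ(aᵢ·n₀ᵢ/nᵢ) / Σ(cᵢ·n₁ᵢ/nᵢ), with n₁ᵢ = aᵢ+bᵢ (exposed), n₀ᵢ = cᵢ+dᵢ (unexposed), nᵢ = n₁ᵢ+n₀ᵢ.
Stratum 1 (2010–2014): n₁ = 1870, n₀ = 1140, n = 3010; a·n₀/n = 1115·1140/3010 = 422.2924; c·n₁/n = 194·1870/3010 = 120.5249
Stratum 2 (2015–2019): n₁ = 1646, n₀ = 2088, n = 3734; a·n₀/n = 1277·2088/3734 = 714.0803; c·n₁/n = 1061·1646/3734 = 467.7038
RR_MH = (422.2924 + 714.0803) / (120.5249 + 467.7038) = 1136.3727 / 588.2287 = 1.93186

1.93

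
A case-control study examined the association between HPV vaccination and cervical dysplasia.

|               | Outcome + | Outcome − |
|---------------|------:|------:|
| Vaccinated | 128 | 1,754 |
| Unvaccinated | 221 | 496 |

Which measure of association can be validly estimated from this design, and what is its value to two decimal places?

Cells: a = 128, b = 1754, c = 221, d = 496.
This is a case-control study: participants were sampled on outcome status, so risks in the source population cannot be estimated directly — relative risk is not valid here. The odds ratio is the appropriate measure.
OR = (a·d)/(b·c) = (128 × 496) / (1754 × 221) = 63488 / 387634 = 0.16378

0.16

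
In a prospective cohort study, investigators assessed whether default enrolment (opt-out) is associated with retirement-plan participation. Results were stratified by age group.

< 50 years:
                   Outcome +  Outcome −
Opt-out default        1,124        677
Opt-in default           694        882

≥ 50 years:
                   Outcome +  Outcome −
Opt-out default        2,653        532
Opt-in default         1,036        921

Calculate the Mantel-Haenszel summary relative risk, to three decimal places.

1.516

RR_MH = Σ(aᵢ·n₀ᵢ/nᵢ) / Σ(cᵢ·n₁ᵢ/nᵢ), with n₁ᵢ = aᵢ+bᵢ (exposed), n₀ᵢ = cᵢ+dᵢ (unexposed), nᵢ = n₁ᵢ+n₀ᵢ.
Stratum 1 (< 50 years): n₁ = 1801, n₀ = 1576, n = 3377; a·n₀/n = 1124·1576/3377 = 524.5555; c·n₁/n = 694·1801/3377 = 370.1196
Stratum 2 (≥ 50 years): n₁ = 3185, n₀ = 1957, n = 5142; a·n₀/n = 2653·1957/5142 = 1009.7085; c·n₁/n = 1036·3185/5142 = 641.7075
RR_MH = (524.5555 + 1009.7085) / (370.1196 + 641.7075) = 1534.2640 / 1011.8271 = 1.51633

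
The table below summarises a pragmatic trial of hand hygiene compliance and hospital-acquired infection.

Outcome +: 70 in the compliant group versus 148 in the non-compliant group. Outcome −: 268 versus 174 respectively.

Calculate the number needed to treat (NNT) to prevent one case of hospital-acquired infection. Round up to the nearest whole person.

Risk in treated group = 70/338 = 0.20710; risk in control = 148/322 = 0.45963.
Absolute risk reduction = 0.45963 − 0.20710 = 0.25253
NNT = 1 / ARR = 1 / 0.25253 = 3.960 → round up → 4

4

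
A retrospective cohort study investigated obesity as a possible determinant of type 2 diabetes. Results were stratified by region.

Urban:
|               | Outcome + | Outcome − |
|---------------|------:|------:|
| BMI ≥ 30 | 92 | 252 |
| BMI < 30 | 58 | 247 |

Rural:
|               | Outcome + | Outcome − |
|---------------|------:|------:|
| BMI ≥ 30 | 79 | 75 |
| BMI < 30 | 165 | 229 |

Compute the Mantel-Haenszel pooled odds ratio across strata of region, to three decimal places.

OR_MH = Σ(aᵢdᵢ/nᵢ) / Σ(bᵢcᵢ/nᵢ), where nᵢ is the stratum total.
Stratum 1 (Urban): n = 649; a·d/n = 92·247/649 = 35.0139; b·c/n = 252·58/649 = 22.5208
Stratum 2 (Rural): n = 548; a·d/n = 79·229/548 = 33.0128; b·c/n = 75·165/548 = 22.5821
OR_MH = (35.0139 + 33.0128) / (22.5208 + 22.5821) = 68.0266 / 45.1029 = 1.50825

1.508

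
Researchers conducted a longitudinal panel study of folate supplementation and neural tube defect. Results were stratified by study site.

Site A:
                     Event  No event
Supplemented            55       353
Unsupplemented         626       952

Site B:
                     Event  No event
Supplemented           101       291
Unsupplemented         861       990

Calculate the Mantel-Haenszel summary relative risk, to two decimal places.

0.46

RR_MH = Σ(aᵢ·n₀ᵢ/nᵢ) / Σ(cᵢ·n₁ᵢ/nᵢ), with n₁ᵢ = aᵢ+bᵢ (exposed), n₀ᵢ = cᵢ+dᵢ (unexposed), nᵢ = n₁ᵢ+n₀ᵢ.
Stratum 1 (Site A): n₁ = 408, n₀ = 1578, n = 1986; a·n₀/n = 55·1578/1986 = 43.7009; c·n₁/n = 626·408/1986 = 128.6042
Stratum 2 (Site B): n₁ = 392, n₀ = 1851, n = 2243; a·n₀/n = 101·1851/2243 = 83.3486; c·n₁/n = 861·392/2243 = 150.4735
RR_MH = (43.7009 + 83.3486) / (128.6042 + 150.4735) = 127.0495 / 279.0777 = 0.45525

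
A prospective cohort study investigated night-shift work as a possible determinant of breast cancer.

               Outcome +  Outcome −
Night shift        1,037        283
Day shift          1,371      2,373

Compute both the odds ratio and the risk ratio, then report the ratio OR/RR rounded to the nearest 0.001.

Cells: a = 1037, b = 283, c = 1371, d = 2373.
OR = (1037·2373)/(283·1371) = 2460801/387993 = 6.34239
Risk in exposed = 1037/1320 = 0.78561; risk in unexposed = 1371/3744 = 0.36619; RR = 2.14537
OR/RR = 6.34239 / 2.14537 = 2.95631
The outcome is not rare, so the OR lies further from 1 than the RR.

2.956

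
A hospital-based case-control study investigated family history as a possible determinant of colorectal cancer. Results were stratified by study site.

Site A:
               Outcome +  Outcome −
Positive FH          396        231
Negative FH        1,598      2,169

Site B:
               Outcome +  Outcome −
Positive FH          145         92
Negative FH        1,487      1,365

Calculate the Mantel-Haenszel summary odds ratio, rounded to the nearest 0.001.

2.023

OR_MH = Σ(aᵢdᵢ/nᵢ) / Σ(bᵢcᵢ/nᵢ), where nᵢ is the stratum total.
Stratum 1 (Site A): n = 4394; a·d/n = 396·2169/4394 = 195.4766; b·c/n = 231·1598/4394 = 84.0096
Stratum 2 (Site B): n = 3089; a·d/n = 145·1365/3089 = 64.0741; b·c/n = 92·1487/3089 = 44.2875
OR_MH = (195.4766 + 64.0741) / (84.0096 + 44.2875) = 259.5507 / 128.2970 = 2.02305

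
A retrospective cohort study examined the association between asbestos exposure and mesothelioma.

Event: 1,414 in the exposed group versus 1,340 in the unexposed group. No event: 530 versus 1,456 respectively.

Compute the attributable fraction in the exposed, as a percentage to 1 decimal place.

34.1

From the description: a = 1414, b = 530, c = 1340, d = 1456.
Risk in exposed = 1414/1944 = 0.72737; risk in unexposed = 1340/2796 = 0.47926.
RR = 0.72737/0.47926 = 1.51770
AR% = (RR − 1)/RR × 100 = (1.51770 − 1)/1.51770 × 100 = 34.1108%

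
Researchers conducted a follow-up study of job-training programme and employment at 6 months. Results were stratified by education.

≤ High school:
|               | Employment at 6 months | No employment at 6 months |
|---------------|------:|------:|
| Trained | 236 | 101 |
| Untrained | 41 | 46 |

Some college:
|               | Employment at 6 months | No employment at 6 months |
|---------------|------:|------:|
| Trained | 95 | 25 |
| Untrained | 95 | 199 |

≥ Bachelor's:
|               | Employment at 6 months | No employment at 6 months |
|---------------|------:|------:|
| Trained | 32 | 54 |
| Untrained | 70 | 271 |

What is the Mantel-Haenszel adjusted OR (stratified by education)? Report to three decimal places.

3.760

OR_MH = Σ(aᵢdᵢ/nᵢ) / Σ(bᵢcᵢ/nᵢ), where nᵢ is the stratum total.
Stratum 1 (≤ High school): n = 424; a·d/n = 236·46/424 = 25.6038; b·c/n = 101·41/424 = 9.7665
Stratum 2 (Some college): n = 414; a·d/n = 95·199/414 = 45.6643; b·c/n = 25·95/414 = 5.7367
Stratum 3 (≥ Bachelor's): n = 427; a·d/n = 32·271/427 = 20.3091; b·c/n = 54·70/427 = 8.8525
OR_MH = (25.6038 + 45.6643 + 20.3091) / (9.7665 + 5.7367 + 8.8525) = 91.5772 / 24.3557 = 3.75999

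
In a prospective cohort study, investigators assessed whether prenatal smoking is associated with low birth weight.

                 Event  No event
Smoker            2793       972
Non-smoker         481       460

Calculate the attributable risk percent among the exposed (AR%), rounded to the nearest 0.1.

Cells: a = 2793, b = 972, c = 481, d = 460.
Risk in exposed = 2793/3765 = 0.74183; risk in unexposed = 481/941 = 0.51116.
RR = 0.74183/0.51116 = 1.45128
AR% = (RR − 1)/RR × 100 = (1.45128 − 1)/1.45128 × 100 = 31.0952%

31.1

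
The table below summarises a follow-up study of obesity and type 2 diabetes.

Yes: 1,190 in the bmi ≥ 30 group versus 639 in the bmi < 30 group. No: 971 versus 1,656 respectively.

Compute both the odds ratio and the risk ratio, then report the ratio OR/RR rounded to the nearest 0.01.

From the description: a = 1190, b = 971, c = 639, d = 1656.
OR = (1190·1656)/(971·639) = 1970640/620469 = 3.17605
Risk in exposed = 1190/2161 = 0.55067; risk in unexposed = 639/2295 = 0.27843; RR = 1.97776
OR/RR = 3.17605 / 1.97776 = 1.60588
The outcome is not rare, so the OR lies further from 1 than the RR.

1.61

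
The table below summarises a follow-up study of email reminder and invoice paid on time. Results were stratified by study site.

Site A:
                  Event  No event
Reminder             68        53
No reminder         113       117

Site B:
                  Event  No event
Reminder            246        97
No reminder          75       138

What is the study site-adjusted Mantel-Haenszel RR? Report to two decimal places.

RR_MH = Σ(aᵢ·n₀ᵢ/nᵢ) / Σ(cᵢ·n₁ᵢ/nᵢ), with n₁ᵢ = aᵢ+bᵢ (exposed), n₀ᵢ = cᵢ+dᵢ (unexposed), nᵢ = n₁ᵢ+n₀ᵢ.
Stratum 1 (Site A): n₁ = 121, n₀ = 230, n = 351; a·n₀/n = 68·230/351 = 44.5584; c·n₁/n = 113·121/351 = 38.9544
Stratum 2 (Site B): n₁ = 343, n₀ = 213, n = 556; a·n₀/n = 246·213/556 = 94.2410; c·n₁/n = 75·343/556 = 46.2680
RR_MH = (44.5584 + 94.2410) / (38.9544 + 46.2680) = 138.7994 / 85.2224 = 1.62867

1.63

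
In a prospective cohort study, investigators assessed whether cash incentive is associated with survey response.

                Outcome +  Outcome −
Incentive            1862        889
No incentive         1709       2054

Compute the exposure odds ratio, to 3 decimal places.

Cells: a = 1862, b = 889, c = 1709, d = 2054.
OR = (a·d)/(b·c) = (1862 × 2054) / (889 × 1709) = 3824548 / 1519301 = 2.51731
The odds of survey response are about 2.52 times as high in the incentive group.

2.517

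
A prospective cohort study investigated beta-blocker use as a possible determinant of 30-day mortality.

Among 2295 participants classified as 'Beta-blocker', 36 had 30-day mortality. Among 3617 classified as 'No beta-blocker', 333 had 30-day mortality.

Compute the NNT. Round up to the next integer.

Risk in treated group = 36/2295 = 0.01569; risk in control = 333/3617 = 0.09207.
Absolute risk reduction = 0.09207 − 0.01569 = 0.07638
NNT = 1 / ARR = 1 / 0.07638 = 13.093 → round up → 14

14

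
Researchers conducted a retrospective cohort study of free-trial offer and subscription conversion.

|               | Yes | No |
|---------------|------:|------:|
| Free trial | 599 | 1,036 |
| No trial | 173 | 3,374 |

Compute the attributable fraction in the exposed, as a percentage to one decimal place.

86.7

Cells: a = 599, b = 1036, c = 173, d = 3374.
Risk in exposed = 599/1635 = 0.36636; risk in unexposed = 173/3547 = 0.04877.
RR = 0.36636/0.04877 = 7.51146
AR% = (RR − 1)/RR × 100 = (7.51146 − 1)/7.51146 × 100 = 86.6870%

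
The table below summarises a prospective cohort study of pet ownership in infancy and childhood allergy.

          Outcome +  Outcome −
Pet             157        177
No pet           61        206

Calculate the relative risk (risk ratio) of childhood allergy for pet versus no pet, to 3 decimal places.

2.057

Cells: a = 157, b = 177, c = 61, d = 206.
Risk in exposed = 157/334 = 0.47006; risk in unexposed = 61/267 = 0.22846.
RR = 0.47006 / 0.22846 = 2.05748
The risk among the exposed is 2.06 times that among the unexposed.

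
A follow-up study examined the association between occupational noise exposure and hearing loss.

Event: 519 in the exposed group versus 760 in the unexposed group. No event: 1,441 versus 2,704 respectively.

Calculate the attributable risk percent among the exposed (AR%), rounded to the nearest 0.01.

From the description: a = 519, b = 1441, c = 760, d = 2704.
Risk in exposed = 519/1960 = 0.26480; risk in unexposed = 760/3464 = 0.21940.
RR = 0.26480/0.21940 = 1.20691
AR% = (RR − 1)/RR × 100 = (1.20691 − 1)/1.20691 × 100 = 17.1439%

17.14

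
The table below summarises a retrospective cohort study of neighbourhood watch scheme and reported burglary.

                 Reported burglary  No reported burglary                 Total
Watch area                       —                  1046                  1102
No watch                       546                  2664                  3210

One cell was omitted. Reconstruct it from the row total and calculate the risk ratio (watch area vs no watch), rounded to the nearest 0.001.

0.299

The missing cell is in the exposed row: 1102 − 1046 = 56.
So a = 56, b = 1046, c = 546, d = 2664.
RR = [a/(a+b)] / [c/(c+d)] = (56/1102) / (546/3210) = 0.05082/0.17009 = 0.29876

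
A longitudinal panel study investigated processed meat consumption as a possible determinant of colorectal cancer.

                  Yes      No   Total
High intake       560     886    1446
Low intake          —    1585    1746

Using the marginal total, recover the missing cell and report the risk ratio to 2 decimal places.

The missing cell is in the unexposed row: 1746 − 1585 = 161.
So a = 560, b = 886, c = 161, d = 1585.
RR = [a/(a+b)] / [c/(c+d)] = (560/1446) / (161/1746) = 0.38728/0.09221 = 4.19989

4.20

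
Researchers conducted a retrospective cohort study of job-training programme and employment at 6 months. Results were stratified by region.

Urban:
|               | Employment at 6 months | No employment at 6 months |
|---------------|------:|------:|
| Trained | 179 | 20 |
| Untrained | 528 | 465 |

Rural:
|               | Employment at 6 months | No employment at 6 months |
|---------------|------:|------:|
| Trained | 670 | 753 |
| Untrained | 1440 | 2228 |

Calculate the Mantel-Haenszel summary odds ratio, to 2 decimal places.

1.64

OR_MH = Σ(aᵢdᵢ/nᵢ) / Σ(bᵢcᵢ/nᵢ), where nᵢ is the stratum total.
Stratum 1 (Urban): n = 1192; a·d/n = 179·465/1192 = 69.8280; b·c/n = 20·528/1192 = 8.8591
Stratum 2 (Rural): n = 5091; a·d/n = 670·2228/5091 = 293.2155; b·c/n = 753·1440/5091 = 212.9876
OR_MH = (69.8280 + 293.2155) / (8.8591 + 212.9876) = 363.0435 / 221.8467 = 1.63646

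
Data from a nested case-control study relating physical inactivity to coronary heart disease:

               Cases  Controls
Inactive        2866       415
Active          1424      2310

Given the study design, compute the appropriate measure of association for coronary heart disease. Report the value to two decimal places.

11.20

Cells: a = 2866, b = 415, c = 1424, d = 2310.
This is a nested case-control study: participants were sampled on outcome status, so risks in the source population cannot be estimated directly — relative risk is not valid here. The odds ratio is the appropriate measure.
OR = (a·d)/(b·c) = (2866 × 2310) / (415 × 1424) = 6620460 / 590960 = 11.20289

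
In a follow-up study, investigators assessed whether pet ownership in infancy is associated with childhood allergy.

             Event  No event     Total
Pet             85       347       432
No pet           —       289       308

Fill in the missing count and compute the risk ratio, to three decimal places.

The missing cell is in the unexposed row: 308 − 289 = 19.
So a = 85, b = 347, c = 19, d = 289.
RR = [a/(a+b)] / [c/(c+d)] = (85/432) / (19/308) = 0.19676/0.06169 = 3.18957

3.190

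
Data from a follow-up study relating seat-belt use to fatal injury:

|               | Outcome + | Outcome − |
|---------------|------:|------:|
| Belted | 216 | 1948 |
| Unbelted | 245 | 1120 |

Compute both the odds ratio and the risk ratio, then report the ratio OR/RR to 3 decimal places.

0.911

Cells: a = 216, b = 1948, c = 245, d = 1120.
OR = (216·1120)/(1948·245) = 241920/477260 = 0.50689
Risk in exposed = 216/2164 = 0.09982; risk in unexposed = 245/1365 = 0.17949; RR = 0.55611
OR/RR = 0.50689 / 0.55611 = 0.91149
The outcome is not rare, so the OR lies further from 1 than the RR.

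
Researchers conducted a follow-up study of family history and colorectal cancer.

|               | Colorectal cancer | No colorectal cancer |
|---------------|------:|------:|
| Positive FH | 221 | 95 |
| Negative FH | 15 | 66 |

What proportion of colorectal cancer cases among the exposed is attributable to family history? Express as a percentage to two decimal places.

73.52

Cells: a = 221, b = 95, c = 15, d = 66.
Risk in exposed = 221/316 = 0.69937; risk in unexposed = 15/81 = 0.18519.
RR = 0.69937/0.18519 = 3.77658
AR% = (RR − 1)/RR × 100 = (3.77658 − 1)/3.77658 × 100 = 73.5210%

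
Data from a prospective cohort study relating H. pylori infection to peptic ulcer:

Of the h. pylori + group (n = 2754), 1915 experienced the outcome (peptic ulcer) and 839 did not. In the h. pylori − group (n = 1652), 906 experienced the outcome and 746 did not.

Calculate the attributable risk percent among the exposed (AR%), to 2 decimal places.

From the description: a = 1915, b = 839, c = 906, d = 746.
Risk in exposed = 1915/2754 = 0.69535; risk in unexposed = 906/1652 = 0.54843.
RR = 0.69535/0.54843 = 1.26790
AR% = (RR − 1)/RR × 100 = (1.26790 − 1)/1.26790 × 100 = 21.1297%

21.13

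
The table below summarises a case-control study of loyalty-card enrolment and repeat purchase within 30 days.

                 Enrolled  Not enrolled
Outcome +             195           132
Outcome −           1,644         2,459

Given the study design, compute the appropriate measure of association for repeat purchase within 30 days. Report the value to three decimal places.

2.210

Reading the table with exposure as columns: a = 195 (Enrolled, case), b = 1644 (Enrolled, non-case), c = 132 (Not enrolled, case), d = 2459.
This is a case-control study: participants were sampled on outcome status, so risks in the source population cannot be estimated directly — relative risk is not valid here. The odds ratio is the appropriate measure.
OR = (a·d)/(b·c) = (195 × 2459) / (1644 × 132) = 479505 / 217008 = 2.20962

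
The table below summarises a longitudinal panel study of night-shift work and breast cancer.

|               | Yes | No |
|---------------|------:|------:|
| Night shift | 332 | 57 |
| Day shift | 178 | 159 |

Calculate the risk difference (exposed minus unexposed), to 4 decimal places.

Cells: a = 332, b = 57, c = 178, d = 159.
Risk in exposed = 332/389 = 0.853470; risk in unexposed = 178/337 = 0.528190.
Risk difference = 0.853470 − 0.528190 = 0.325281

0.3253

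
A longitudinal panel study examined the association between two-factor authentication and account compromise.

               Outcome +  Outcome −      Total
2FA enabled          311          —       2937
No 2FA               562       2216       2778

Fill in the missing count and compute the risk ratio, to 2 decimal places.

The missing cell is in the exposed row: 2937 − 311 = 2626.
So a = 311, b = 2626, c = 562, d = 2216.
RR = [a/(a+b)] / [c/(c+d)] = (311/2937) / (562/2778) = 0.10589/0.20230 = 0.52342

0.52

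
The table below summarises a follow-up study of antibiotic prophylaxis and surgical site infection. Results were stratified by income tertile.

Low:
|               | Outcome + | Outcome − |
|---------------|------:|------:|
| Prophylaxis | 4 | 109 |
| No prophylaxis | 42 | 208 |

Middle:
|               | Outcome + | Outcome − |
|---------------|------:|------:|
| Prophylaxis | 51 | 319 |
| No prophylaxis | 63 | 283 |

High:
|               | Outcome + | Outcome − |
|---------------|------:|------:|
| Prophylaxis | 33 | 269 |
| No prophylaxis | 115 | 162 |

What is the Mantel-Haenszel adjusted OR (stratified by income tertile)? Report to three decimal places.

OR_MH = Σ(aᵢdᵢ/nᵢ) / Σ(bᵢcᵢ/nᵢ), where nᵢ is the stratum total.
Stratum 1 (Low): n = 363; a·d/n = 4·208/363 = 2.2920; b·c/n = 109·42/363 = 12.6116
Stratum 2 (Middle): n = 716; a·d/n = 51·283/716 = 20.1578; b·c/n = 319·63/716 = 28.0684
Stratum 3 (High): n = 579; a·d/n = 33·162/579 = 9.2332; b·c/n = 269·115/579 = 53.4283
OR_MH = (2.2920 + 20.1578 + 9.2332) / (12.6116 + 28.0684 + 53.4283) = 31.6830 / 94.1083 = 0.33667

0.337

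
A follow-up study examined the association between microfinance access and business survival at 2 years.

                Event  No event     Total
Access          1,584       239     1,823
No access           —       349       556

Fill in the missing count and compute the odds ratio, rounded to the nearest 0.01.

The missing cell is in the unexposed row: 556 − 349 = 207.
So a = 1584, b = 239, c = 207, d = 349.
OR = (a·d)/(b·c) = (1584 × 349) / (239 × 207) = 552816 / 49473 = 11.17409

11.17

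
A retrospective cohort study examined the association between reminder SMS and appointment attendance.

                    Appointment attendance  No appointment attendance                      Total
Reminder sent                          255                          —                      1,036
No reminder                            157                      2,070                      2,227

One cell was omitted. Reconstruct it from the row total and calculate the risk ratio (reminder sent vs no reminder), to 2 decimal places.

3.49

The missing cell is in the exposed row: 1036 − 255 = 781.
So a = 255, b = 781, c = 157, d = 2070.
RR = [a/(a+b)] / [c/(c+d)] = (255/1036) / (157/2227) = 0.24614/0.07050 = 3.49141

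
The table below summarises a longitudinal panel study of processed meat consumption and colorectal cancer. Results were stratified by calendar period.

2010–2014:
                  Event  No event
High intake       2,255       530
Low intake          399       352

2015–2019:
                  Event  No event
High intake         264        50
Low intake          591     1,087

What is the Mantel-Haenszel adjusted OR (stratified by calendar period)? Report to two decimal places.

OR_MH = Σ(aᵢdᵢ/nᵢ) / Σ(bᵢcᵢ/nᵢ), where nᵢ is the stratum total.
Stratum 1 (2010–2014): n = 3536; a·d/n = 2255·352/3536 = 224.4796; b·c/n = 530·399/3536 = 59.8049
Stratum 2 (2015–2019): n = 1992; a·d/n = 264·1087/1992 = 144.0602; b·c/n = 50·591/1992 = 14.8343
OR_MH = (224.4796 + 144.0602) / (59.8049 + 14.8343) = 368.5399 / 74.6392 = 4.93762

4.94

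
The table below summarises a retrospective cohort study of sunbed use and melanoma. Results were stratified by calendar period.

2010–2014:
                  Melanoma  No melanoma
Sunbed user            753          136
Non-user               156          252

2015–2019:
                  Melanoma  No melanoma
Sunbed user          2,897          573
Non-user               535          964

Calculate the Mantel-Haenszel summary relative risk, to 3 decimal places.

RR_MH = Σ(aᵢ·n₀ᵢ/nᵢ) / Σ(cᵢ·n₁ᵢ/nᵢ), with n₁ᵢ = aᵢ+bᵢ (exposed), n₀ᵢ = cᵢ+dᵢ (unexposed), nᵢ = n₁ᵢ+n₀ᵢ.
Stratum 1 (2010–2014): n₁ = 889, n₀ = 408, n = 1297; a·n₀/n = 753·408/1297 = 236.8728; c·n₁/n = 156·889/1297 = 106.9268
Stratum 2 (2015–2019): n₁ = 3470, n₀ = 1499, n = 4969; a·n₀/n = 2897·1499/4969 = 873.9390; c·n₁/n = 535·3470/4969 = 373.6064
RR_MH = (236.8728 + 873.9390) / (106.9268 + 373.6064) = 1110.8118 / 480.5331 = 2.31162

2.312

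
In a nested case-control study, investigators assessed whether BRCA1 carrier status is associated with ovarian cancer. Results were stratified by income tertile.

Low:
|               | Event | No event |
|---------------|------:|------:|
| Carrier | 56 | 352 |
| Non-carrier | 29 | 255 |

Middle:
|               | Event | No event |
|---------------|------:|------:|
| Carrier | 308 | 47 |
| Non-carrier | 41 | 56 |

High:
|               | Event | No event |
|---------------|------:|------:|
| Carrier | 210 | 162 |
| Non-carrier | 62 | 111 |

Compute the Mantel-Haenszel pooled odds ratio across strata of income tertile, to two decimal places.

OR_MH = Σ(aᵢdᵢ/nᵢ) / Σ(bᵢcᵢ/nᵢ), where nᵢ is the stratum total.
Stratum 1 (Low): n = 692; a·d/n = 56·255/692 = 20.6358; b·c/n = 352·29/692 = 14.7514
Stratum 2 (Middle): n = 452; a·d/n = 308·56/452 = 38.1593; b·c/n = 47·41/452 = 4.2633
Stratum 3 (High): n = 545; a·d/n = 210·111/545 = 42.7706; b·c/n = 162·62/545 = 18.4294
OR_MH = (20.6358 + 38.1593 + 42.7706) / (14.7514 + 4.2633 + 18.4294) = 101.5658 / 37.4441 = 2.71247

2.71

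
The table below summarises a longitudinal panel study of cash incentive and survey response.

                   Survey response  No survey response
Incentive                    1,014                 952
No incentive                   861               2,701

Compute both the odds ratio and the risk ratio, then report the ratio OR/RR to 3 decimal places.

Cells: a = 1014, b = 952, c = 861, d = 2701.
OR = (1014·2701)/(952·861) = 2738814/819672 = 3.34135
Risk in exposed = 1014/1966 = 0.51577; risk in unexposed = 861/3562 = 0.24172; RR = 2.13376
OR/RR = 3.34135 / 2.13376 = 1.56595
The outcome is not rare, so the OR lies further from 1 than the RR.

1.566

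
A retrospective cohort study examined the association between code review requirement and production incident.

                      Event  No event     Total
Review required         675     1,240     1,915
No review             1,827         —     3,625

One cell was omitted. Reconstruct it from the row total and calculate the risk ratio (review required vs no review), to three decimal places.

0.699

The missing cell is in the unexposed row: 3625 − 1827 = 1798.
So a = 675, b = 1240, c = 1827, d = 1798.
RR = [a/(a+b)] / [c/(c+d)] = (675/1915) / (1827/3625) = 0.35248/0.50400 = 0.69937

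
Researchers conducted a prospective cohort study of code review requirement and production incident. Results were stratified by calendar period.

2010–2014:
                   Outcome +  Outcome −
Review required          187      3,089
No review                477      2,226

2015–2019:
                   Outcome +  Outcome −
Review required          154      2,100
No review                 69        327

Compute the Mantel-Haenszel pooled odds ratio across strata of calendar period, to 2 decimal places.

OR_MH = Σ(aᵢdᵢ/nᵢ) / Σ(bᵢcᵢ/nᵢ), where nᵢ is the stratum total.
Stratum 1 (2010–2014): n = 5979; a·d/n = 187·2226/5979 = 69.6207; b·c/n = 3089·477/5979 = 246.4380
Stratum 2 (2015–2019): n = 2650; a·d/n = 154·327/2650 = 19.0030; b·c/n = 2100·69/2650 = 54.6792
OR_MH = (69.6207 + 19.0030) / (246.4380 + 54.6792) = 88.6237 / 301.1173 = 0.29432

0.29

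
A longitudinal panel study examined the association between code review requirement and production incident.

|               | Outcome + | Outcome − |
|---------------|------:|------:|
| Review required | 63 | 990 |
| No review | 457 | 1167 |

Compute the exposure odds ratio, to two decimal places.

Cells: a = 63, b = 990, c = 457, d = 1167.
OR = (a·d)/(b·c) = (63 × 1167) / (990 × 457) = 73521 / 452430 = 0.16250
Exposure is associated with lower odds of production incident (OR = 0.16 < 1).

0.16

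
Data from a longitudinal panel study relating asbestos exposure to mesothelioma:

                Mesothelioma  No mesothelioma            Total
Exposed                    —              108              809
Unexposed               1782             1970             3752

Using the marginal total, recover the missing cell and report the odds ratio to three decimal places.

7.176

The missing cell is in the exposed row: 809 − 108 = 701.
So a = 701, b = 108, c = 1782, d = 1970.
OR = (a·d)/(b·c) = (701 × 1970) / (108 × 1782) = 1380970 / 192456 = 7.17551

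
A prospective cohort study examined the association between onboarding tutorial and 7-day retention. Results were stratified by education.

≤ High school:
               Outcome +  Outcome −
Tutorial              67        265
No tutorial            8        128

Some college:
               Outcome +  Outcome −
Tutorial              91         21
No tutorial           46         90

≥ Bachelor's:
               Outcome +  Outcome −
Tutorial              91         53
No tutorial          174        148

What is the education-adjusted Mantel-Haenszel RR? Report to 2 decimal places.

1.65

RR_MH = Σ(aᵢ·n₀ᵢ/nᵢ) / Σ(cᵢ·n₁ᵢ/nᵢ), with n₁ᵢ = aᵢ+bᵢ (exposed), n₀ᵢ = cᵢ+dᵢ (unexposed), nᵢ = n₁ᵢ+n₀ᵢ.
Stratum 1 (≤ High school): n₁ = 332, n₀ = 136, n = 468; a·n₀/n = 67·136/468 = 19.4701; c·n₁/n = 8·332/468 = 5.6752
Stratum 2 (Some college): n₁ = 112, n₀ = 136, n = 248; a·n₀/n = 91·136/248 = 49.9032; c·n₁/n = 46·112/248 = 20.7742
Stratum 3 (≥ Bachelor's): n₁ = 144, n₀ = 322, n = 466; a·n₀/n = 91·322/466 = 62.8798; c·n₁/n = 174·144/466 = 53.7682
RR_MH = (19.4701 + 49.9032 + 62.8798) / (5.6752 + 20.7742 + 53.7682) = 132.2531 / 80.2176 = 1.64868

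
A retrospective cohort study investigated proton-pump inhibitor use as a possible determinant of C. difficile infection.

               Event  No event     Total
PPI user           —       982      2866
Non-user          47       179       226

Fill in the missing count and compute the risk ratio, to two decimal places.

3.16

The missing cell is in the exposed row: 2866 − 982 = 1884.
So a = 1884, b = 982, c = 47, d = 179.
RR = [a/(a+b)] / [c/(c+d)] = (1884/2866) / (47/226) = 0.65736/0.20796 = 3.16093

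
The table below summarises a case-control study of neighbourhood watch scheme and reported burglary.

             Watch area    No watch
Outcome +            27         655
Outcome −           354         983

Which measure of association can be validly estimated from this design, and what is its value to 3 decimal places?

Reading the table with exposure as columns: a = 27 (Watch area, case), b = 354 (Watch area, non-case), c = 655 (No watch, case), d = 983.
This is a case-control study: participants were sampled on outcome status, so risks in the source population cannot be estimated directly — relative risk is not valid here. The odds ratio is the appropriate measure.
OR = (a·d)/(b·c) = (27 × 983) / (354 × 655) = 26541 / 231870 = 0.11447

0.114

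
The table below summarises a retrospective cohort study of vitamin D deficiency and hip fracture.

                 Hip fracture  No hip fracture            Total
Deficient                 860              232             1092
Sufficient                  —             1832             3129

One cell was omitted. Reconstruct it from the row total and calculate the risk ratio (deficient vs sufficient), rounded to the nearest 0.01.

The missing cell is in the unexposed row: 3129 − 1832 = 1297.
So a = 860, b = 232, c = 1297, d = 1832.
RR = [a/(a+b)] / [c/(c+d)] = (860/1092) / (1297/3129) = 0.78755/0.41451 = 1.89995

1.90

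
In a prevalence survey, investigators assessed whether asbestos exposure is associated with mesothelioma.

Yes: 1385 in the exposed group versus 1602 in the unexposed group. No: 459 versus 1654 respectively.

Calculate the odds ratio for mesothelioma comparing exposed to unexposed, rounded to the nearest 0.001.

From the description: a = 1385, b = 459, c = 1602, d = 1654.
OR = (a·d)/(b·c) = (1385 × 1654) / (459 × 1602) = 2290790 / 735318 = 3.11537
The odds of mesothelioma are about 3.12 times as high in the exposed group.

3.115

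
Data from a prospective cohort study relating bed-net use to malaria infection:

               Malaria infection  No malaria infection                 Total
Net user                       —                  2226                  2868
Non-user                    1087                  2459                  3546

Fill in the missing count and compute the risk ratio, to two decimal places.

The missing cell is in the exposed row: 2868 − 2226 = 642.
So a = 642, b = 2226, c = 1087, d = 2459.
RR = [a/(a+b)] / [c/(c+d)] = (642/2868) / (1087/3546) = 0.22385/0.30654 = 0.73024

0.73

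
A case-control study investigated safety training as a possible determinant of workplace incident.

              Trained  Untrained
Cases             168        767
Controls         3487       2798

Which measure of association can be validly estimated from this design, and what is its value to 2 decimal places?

0.18

Reading the table with exposure as columns: a = 168 (Trained, case), b = 3487 (Trained, non-case), c = 767 (Untrained, case), d = 2798.
This is a case-control study: participants were sampled on outcome status, so risks in the source population cannot be estimated directly — relative risk is not valid here. The odds ratio is the appropriate measure.
OR = (a·d)/(b·c) = (168 × 2798) / (3487 × 767) = 470064 / 2674529 = 0.17576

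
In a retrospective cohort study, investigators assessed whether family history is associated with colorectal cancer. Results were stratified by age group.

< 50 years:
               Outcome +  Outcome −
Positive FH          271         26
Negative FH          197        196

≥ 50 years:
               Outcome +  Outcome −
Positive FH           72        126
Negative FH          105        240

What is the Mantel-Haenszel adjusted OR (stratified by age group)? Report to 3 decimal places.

OR_MH = Σ(aᵢdᵢ/nᵢ) / Σ(bᵢcᵢ/nᵢ), where nᵢ is the stratum total.
Stratum 1 (< 50 years): n = 690; a·d/n = 271·196/690 = 76.9797; b·c/n = 26·197/690 = 7.4232
Stratum 2 (≥ 50 years): n = 543; a·d/n = 72·240/543 = 31.8232; b·c/n = 126·105/543 = 24.3646
OR_MH = (76.9797 + 31.8232) / (7.4232 + 24.3646) = 108.8029 / 31.7878 = 3.42279

3.423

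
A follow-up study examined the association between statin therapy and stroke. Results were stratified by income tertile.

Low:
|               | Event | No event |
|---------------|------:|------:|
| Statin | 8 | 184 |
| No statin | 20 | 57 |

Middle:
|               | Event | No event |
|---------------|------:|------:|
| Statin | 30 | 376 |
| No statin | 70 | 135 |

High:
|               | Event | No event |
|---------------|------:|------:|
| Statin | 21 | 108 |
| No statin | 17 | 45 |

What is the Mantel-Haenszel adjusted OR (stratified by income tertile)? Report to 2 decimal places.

OR_MH = Σ(aᵢdᵢ/nᵢ) / Σ(bᵢcᵢ/nᵢ), where nᵢ is the stratum total.
Stratum 1 (Low): n = 269; a·d/n = 8·57/269 = 1.6952; b·c/n = 184·20/269 = 13.6803
Stratum 2 (Middle): n = 611; a·d/n = 30·135/611 = 6.6285; b·c/n = 376·70/611 = 43.0769
Stratum 3 (High): n = 191; a·d/n = 21·45/191 = 4.9476; b·c/n = 108·17/191 = 9.6126
OR_MH = (1.6952 + 6.6285 + 4.9476) / (13.6803 + 43.0769 + 9.6126) = 13.2713 / 66.3698 = 0.19996

0.20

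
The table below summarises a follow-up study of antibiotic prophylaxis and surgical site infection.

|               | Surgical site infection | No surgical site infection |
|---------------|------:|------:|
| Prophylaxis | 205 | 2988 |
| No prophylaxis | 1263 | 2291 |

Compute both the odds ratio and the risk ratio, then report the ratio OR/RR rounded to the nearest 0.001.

0.689

Cells: a = 205, b = 2988, c = 1263, d = 2291.
OR = (205·2291)/(2988·1263) = 469655/3773844 = 0.12445
Risk in exposed = 205/3193 = 0.06420; risk in unexposed = 1263/3554 = 0.35537; RR = 0.18066
OR/RR = 0.12445 / 0.18066 = 0.68885
The outcome is not rare, so the OR lies further from 1 than the RR.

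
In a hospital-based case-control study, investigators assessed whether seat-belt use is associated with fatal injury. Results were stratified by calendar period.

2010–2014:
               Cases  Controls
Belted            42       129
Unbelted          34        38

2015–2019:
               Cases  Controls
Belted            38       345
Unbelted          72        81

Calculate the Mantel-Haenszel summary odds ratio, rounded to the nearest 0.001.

OR_MH = Σ(aᵢdᵢ/nᵢ) / Σ(bᵢcᵢ/nᵢ), where nᵢ is the stratum total.
Stratum 1 (2010–2014): n = 243; a·d/n = 42·38/243 = 6.5679; b·c/n = 129·34/243 = 18.0494
Stratum 2 (2015–2019): n = 536; a·d/n = 38·81/536 = 5.7425; b·c/n = 345·72/536 = 46.3433
OR_MH = (6.5679 + 5.7425) / (18.0494 + 46.3433) = 12.3104 / 64.3927 = 0.19118

0.191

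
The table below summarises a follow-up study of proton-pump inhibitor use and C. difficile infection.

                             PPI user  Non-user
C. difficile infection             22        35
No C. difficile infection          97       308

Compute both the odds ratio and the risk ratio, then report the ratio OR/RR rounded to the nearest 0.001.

Reading the table with exposure as columns: a = 22 (PPI user, case), b = 97 (PPI user, non-case), c = 35 (Non-user, case), d = 308.
OR = (22·308)/(97·35) = 6776/3395 = 1.99588
Risk in exposed = 22/119 = 0.18487; risk in unexposed = 35/343 = 0.10204; RR = 1.81176
OR/RR = 1.99588 / 1.81176 = 1.10162
The outcome is not rare, so the OR lies further from 1 than the RR.

1.102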